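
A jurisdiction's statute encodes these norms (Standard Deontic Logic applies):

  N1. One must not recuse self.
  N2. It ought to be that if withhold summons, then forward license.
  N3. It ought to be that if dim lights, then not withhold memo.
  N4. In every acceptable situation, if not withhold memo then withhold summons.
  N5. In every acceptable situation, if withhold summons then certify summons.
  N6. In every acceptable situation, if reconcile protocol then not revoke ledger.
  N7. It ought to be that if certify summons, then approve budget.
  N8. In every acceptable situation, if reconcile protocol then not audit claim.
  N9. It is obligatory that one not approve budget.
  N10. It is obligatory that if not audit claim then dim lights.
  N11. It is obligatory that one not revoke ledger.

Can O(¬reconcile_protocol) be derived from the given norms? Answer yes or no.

Yes

Premise 9 gives O(¬approve_budget).
The contrapositive of premise 7 (O(certify_summons → approve_budget)) is O(¬approve_budget → ¬certify_summons), and O(¬approve_budget) is already established, so O(¬certify_summons).
Premise 5 is O(withhold_summons → certify_summons); contrapositively O(¬certify_summons → ¬withhold_summons). Since O(¬certify_summons) holds, K gives O(¬withhold_summons).
The contrapositive of premise 4 (O(¬withhold_memo → withhold_summons)) is O(¬withhold_summons → withhold_memo), and O(¬withhold_summons) is already established, so O(withhold_memo).
Premise 3, O(dim_lights → ¬withhold_memo), contraposes to O(withhold_memo → ¬dim_lights); with O(withhold_memo) we get O(¬dim_lights).
Premise 10, O(¬audit_claim → dim_lights), contraposes to O(¬dim_lights → audit_claim); with O(¬dim_lights) we get O(audit_claim).
The contrapositive of premise 8 (O(reconcile_protocol → ¬audit_claim)) is O(audit_claim → ¬reconcile_protocol), and O(audit_claim) is already established, so O(¬reconcile_protocol).
Premises 1, 2, 6, 11 do not contribute to this derivation.
So O(¬reconcile_protocol) follows.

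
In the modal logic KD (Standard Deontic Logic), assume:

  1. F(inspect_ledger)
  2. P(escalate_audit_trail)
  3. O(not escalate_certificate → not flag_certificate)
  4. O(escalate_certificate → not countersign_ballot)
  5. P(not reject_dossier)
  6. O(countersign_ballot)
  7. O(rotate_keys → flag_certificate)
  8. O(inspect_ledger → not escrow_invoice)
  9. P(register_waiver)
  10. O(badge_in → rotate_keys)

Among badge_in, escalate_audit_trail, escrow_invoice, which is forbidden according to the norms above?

Premise 6 gives O(countersign_ballot).
Premise 4, O(escalate_certificate → not countersign_ballot), contraposes to O(countersign_ballot → not escalate_certificate); with O(countersign_ballot) we get O(not escalate_certificate).
Premise 3 is O(not escalate_certificate → not flag_certificate); since O(not escalate_certificate), deontic closure gives O(not flag_certificate).
Premise 7, O(rotate_keys → flag_certificate), contraposes to O(not flag_certificate → not rotate_keys); with O(not flag_certificate) we get O(not rotate_keys).
The contrapositive of premise 10 (O(badge_in → rotate_keys)) is O(not rotate_keys → not badge_in), and O(not rotate_keys) is already established, so O(not badge_in).
So O(not badge_in) holds, i.e. badge_in is forbidden. None of the other listed options is forbidden under the premises.

badge_in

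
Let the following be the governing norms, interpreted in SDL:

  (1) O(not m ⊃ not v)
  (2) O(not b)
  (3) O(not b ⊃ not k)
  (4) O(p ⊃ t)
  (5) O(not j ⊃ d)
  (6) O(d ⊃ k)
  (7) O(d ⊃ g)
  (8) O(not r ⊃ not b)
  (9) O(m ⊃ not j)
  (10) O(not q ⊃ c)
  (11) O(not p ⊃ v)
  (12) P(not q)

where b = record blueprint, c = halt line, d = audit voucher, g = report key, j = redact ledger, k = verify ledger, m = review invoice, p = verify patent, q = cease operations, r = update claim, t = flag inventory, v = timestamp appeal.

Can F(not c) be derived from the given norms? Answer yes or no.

Premise 10 is O(not q ⊃ c), but O(not q) is not derivable from the premises (the permission P(not q) asserts only not O(q), not O(not q)), so it does not yield O(c).
No other premise forces O(c). An ideal world satisfying every premise can still have not c true, so F(not c) is not derivable.

No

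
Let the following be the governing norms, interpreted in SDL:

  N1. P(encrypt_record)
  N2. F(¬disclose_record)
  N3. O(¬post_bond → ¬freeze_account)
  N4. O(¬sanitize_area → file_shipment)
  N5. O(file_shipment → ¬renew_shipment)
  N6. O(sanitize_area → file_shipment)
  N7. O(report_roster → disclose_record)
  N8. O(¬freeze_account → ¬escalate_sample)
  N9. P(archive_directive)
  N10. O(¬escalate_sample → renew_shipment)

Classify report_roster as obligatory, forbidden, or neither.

Premise 7 is O(report_roster → disclose_record); even if O(disclose_record) held, inferring O(report_roster) would be affirming the consequent — invalid.
No premise or chain of K-axiom applications forces O(report_roster), and none forces O(¬report_roster). So report_roster is neither obligatory nor forbidden under these norms.

Neither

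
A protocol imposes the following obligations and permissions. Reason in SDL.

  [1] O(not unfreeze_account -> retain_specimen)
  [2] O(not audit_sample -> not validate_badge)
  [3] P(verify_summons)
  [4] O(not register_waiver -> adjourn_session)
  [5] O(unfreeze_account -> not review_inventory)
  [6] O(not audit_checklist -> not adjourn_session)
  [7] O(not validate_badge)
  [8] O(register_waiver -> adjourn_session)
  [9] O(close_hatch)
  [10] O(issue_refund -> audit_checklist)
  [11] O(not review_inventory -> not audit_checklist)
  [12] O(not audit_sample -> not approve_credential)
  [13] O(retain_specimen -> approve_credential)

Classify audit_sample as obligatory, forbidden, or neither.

Obligatory

By case analysis on register_waiver: premise 8 gives O(register_waiver -> adjourn_session) and premise 4 gives O(not register_waiver -> adjourn_session), so O(adjourn_session) either way.
Premise 6 is O(not audit_checklist -> not adjourn_session); contrapositively O(adjourn_session -> audit_checklist). Since O(adjourn_session) holds, K gives O(audit_checklist).
The contrapositive of premise 11 (O(not review_inventory -> not audit_checklist)) is O(audit_checklist -> review_inventory), and O(audit_checklist) is already established, so O(review_inventory).
The contrapositive of premise 5 (O(unfreeze_account -> not review_inventory)) is O(review_inventory -> not unfreeze_account), and O(review_inventory) is already established, so O(not unfreeze_account).
From O(not unfreeze_account) and premise 1, O(not unfreeze_account -> retain_specimen), we obtain O(retain_specimen).
With premise 13, O(retain_specimen -> approve_credential), the K-axiom yields O(approve_credential).
Premise 12 is O(not audit_sample -> not approve_credential); contrapositively O(approve_credential -> audit_sample). Since O(approve_credential) holds, K gives O(audit_sample).
Premises 2, 3, 7, 9, 10 do not contribute to this derivation.
Hence audit_sample is obligatory.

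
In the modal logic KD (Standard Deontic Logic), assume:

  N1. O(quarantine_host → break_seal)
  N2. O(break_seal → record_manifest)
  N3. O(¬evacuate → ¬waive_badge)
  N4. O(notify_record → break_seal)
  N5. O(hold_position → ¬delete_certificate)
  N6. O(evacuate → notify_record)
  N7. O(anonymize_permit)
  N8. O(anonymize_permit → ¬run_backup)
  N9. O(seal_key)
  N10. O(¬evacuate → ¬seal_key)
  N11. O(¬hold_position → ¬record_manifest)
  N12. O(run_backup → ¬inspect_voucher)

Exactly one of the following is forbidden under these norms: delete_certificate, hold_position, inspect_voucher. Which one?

Premise 9 states O(seal_key) outright.
Premise 10 is O(¬evacuate → ¬seal_key); contrapositively O(seal_key → evacuate). Since O(seal_key) holds, K gives O(evacuate).
With premise 6, O(evacuate → notify_record), the K-axiom yields O(notify_record).
Applying K to premise 4 (O(notify_record → break_seal)) and O(notify_record) yields O(break_seal).
With premise 2, O(break_seal → record_manifest), the K-axiom yields O(record_manifest).
Premise 11 is O(¬hold_position → ¬record_manifest); contrapositively O(record_manifest → hold_position). Since O(record_manifest) holds, K gives O(hold_position).
Applying K to premise 5 (O(hold_position → ¬delete_certificate)) and O(hold_position) yields O(¬delete_certificate).
So O(¬delete_certificate) holds, i.e. delete_certificate is forbidden. None of the other listed options is forbidden under the premises.

delete_certificate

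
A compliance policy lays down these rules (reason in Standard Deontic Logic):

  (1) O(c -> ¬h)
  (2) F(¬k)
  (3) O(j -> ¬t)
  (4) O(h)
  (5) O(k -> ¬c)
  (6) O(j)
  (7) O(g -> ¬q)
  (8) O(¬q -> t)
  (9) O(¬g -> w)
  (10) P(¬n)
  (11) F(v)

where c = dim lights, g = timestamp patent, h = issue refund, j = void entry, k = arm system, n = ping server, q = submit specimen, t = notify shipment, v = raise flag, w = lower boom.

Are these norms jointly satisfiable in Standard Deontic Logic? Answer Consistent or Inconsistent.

Premise 1 is O(c -> ¬h), but O(c) is not derivable from the premises, so it does not yield O(¬h).
So O(¬h) is not derivable, and the apparent clash with O(h) does not arise.
A world satisfying every obligation exists (e.g. c=false, g=false, h=true, j=true, k=true, n=false, q=true, t=false, v=false, w=true); no atom is both obligatory and forbidden, so the set is consistent.

Consistent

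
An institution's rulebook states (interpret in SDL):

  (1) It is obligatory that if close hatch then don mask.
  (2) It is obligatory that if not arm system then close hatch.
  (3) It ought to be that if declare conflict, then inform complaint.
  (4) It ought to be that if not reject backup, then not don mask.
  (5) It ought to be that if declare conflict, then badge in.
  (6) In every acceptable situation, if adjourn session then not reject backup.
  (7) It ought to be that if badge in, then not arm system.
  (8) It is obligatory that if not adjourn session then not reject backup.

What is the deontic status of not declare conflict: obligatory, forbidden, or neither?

Obligatory

By case analysis on ¬adjourn_session: premise 8 gives O(¬adjourn_session → ¬reject_backup) and premise 6 gives O(adjourn_session → ¬reject_backup), so O(¬reject_backup) either way.
Applying K to premise 4 (O(¬reject_backup → ¬don_mask)) and O(¬reject_backup) yields O(¬don_mask).
The contrapositive of premise 1 (O(close_hatch → don_mask)) is O(¬don_mask → ¬close_hatch), and O(¬don_mask) is already established, so O(¬close_hatch).
The contrapositive of premise 2 (O(¬arm_system → close_hatch)) is O(¬close_hatch → arm_system), and O(¬close_hatch) is already established, so O(arm_system).
The contrapositive of premise 7 (O(badge_in → ¬arm_system)) is O(arm_system → ¬badge_in), and O(arm_system) is already established, so O(¬badge_in).
Premise 5 is O(declare_conflict → badge_in); contrapositively O(¬badge_in → ¬declare_conflict). Since O(¬badge_in) holds, K gives O(¬declare_conflict).
Premise 3 does not contribute to this derivation.
Hence ¬declare_conflict is obligatory.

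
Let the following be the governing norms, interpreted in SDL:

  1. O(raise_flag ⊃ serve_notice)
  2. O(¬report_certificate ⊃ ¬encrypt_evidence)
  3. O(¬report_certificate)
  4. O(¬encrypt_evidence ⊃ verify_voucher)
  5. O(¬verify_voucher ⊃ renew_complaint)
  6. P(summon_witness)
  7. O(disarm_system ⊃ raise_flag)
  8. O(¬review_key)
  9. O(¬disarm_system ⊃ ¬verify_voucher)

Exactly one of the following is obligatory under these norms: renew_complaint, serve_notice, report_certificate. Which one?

serve_notice

From premise 3 we have O(¬report_certificate).
From O(¬report_certificate) and premise 2, O(¬report_certificate ⊃ ¬encrypt_evidence), we obtain O(¬encrypt_evidence).
With premise 4, O(¬encrypt_evidence ⊃ verify_voucher), the K-axiom yields O(verify_voucher).
Premise 9 is O(¬disarm_system ⊃ ¬verify_voucher); contrapositively O(verify_voucher ⊃ disarm_system). Since O(verify_voucher) holds, K gives O(disarm_system).
Premise 7 is O(disarm_system ⊃ raise_flag); since O(disarm_system), deontic closure gives O(raise_flag).
With premise 1, O(raise_flag ⊃ serve_notice), the K-axiom yields O(serve_notice).
So O(serve_notice) holds — serve_notice is obligatory. None of the other listed options is made obligatory by any chain of premises.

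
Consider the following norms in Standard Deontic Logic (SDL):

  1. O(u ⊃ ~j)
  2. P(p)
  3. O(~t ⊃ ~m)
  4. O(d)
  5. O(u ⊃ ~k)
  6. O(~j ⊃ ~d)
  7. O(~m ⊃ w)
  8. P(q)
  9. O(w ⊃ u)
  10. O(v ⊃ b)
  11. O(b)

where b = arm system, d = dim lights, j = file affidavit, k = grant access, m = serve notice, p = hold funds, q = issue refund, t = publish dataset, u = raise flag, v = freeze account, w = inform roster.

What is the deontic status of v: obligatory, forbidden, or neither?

Neither

Premise 10 is O(v ⊃ b); even if O(b) held, inferring O(v) would be affirming the consequent — invalid.
No premise or chain of K-axiom applications forces O(v), and none forces O(~v). So v is neither obligatory nor forbidden under these norms.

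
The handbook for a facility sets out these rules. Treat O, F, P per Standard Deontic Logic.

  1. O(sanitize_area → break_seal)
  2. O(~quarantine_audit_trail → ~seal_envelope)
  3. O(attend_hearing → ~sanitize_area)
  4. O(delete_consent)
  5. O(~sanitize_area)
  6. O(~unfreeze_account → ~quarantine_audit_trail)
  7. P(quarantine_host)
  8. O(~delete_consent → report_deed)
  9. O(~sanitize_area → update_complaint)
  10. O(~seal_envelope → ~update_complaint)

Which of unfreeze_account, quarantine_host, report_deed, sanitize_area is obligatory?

From premise 5 we have O(~sanitize_area).
Premise 9 is O(~sanitize_area → update_complaint); since O(~sanitize_area), deontic closure gives O(update_complaint).
The contrapositive of premise 10 (O(~seal_envelope → ~update_complaint)) is O(update_complaint → seal_envelope), and O(update_complaint) is already established, so O(seal_envelope).
Premise 2 is O(~quarantine_audit_trail → ~seal_envelope); contrapositively O(seal_envelope → quarantine_audit_trail). Since O(seal_envelope) holds, K gives O(quarantine_audit_trail).
Premise 6 is O(~unfreeze_account → ~quarantine_audit_trail); contrapositively O(quarantine_audit_trail → unfreeze_account). Since O(quarantine_audit_trail) holds, K gives O(unfreeze_account).
So O(unfreeze_account) holds — unfreeze_account is obligatory. None of the other listed options is made obligatory by any chain of premises.

unfreeze_account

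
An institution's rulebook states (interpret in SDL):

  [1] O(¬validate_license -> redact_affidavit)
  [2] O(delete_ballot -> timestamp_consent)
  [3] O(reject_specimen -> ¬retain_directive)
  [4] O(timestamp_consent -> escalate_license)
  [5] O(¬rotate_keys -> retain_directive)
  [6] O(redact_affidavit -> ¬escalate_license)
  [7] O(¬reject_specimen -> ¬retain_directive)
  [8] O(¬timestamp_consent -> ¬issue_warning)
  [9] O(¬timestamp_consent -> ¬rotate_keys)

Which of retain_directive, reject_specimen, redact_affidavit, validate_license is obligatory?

validate_license

Premises 7 and 3 are O(¬reject_specimen -> ¬retain_directive) and O(reject_specimen -> ¬retain_directive); every ideal world satisfies ¬reject_specimen or reject_specimen, so in either case ¬retain_directive holds — hence O(¬retain_directive).
Premise 5, O(¬rotate_keys -> retain_directive), contraposes to O(¬retain_directive -> rotate_keys); with O(¬retain_directive) we get O(rotate_keys).
The contrapositive of premise 9 (O(¬timestamp_consent -> ¬rotate_keys)) is O(rotate_keys -> timestamp_consent), and O(rotate_keys) is already established, so O(timestamp_consent).
Premise 4 is O(timestamp_consent -> escalate_license); since O(timestamp_consent), deontic closure gives O(escalate_license).
Premise 6 is O(redact_affidavit -> ¬escalate_license); contrapositively O(escalate_license -> ¬redact_affidavit). Since O(escalate_license) holds, K gives O(¬redact_affidavit).
Premise 1, O(¬validate_license -> redact_affidavit), contraposes to O(¬redact_affidavit -> validate_license); with O(¬redact_affidavit) we get O(validate_license).
So O(validate_license) holds — validate_license is obligatory. None of the other listed options is made obligatory by any chain of premises.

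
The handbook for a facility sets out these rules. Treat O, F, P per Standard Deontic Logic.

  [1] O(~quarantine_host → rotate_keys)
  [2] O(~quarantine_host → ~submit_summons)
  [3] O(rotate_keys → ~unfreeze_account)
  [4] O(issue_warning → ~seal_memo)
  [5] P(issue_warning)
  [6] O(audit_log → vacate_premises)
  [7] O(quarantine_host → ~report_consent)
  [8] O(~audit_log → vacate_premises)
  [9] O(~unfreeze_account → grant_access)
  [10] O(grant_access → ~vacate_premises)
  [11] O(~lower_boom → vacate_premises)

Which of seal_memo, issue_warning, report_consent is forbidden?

Premises 8 and 6 cover both cases: O(~audit_log → vacate_premises) and O(audit_log → vacate_premises). Since ~audit_log ∨ audit_log is a tautology, O(vacate_premises) follows.
Premise 10, O(grant_access → ~vacate_premises), contraposes to O(vacate_premises → ~grant_access); with O(vacate_premises) we get O(~grant_access).
The contrapositive of premise 9 (O(~unfreeze_account → grant_access)) is O(~grant_access → unfreeze_account), and O(~grant_access) is already established, so O(unfreeze_account).
The contrapositive of premise 3 (O(rotate_keys → ~unfreeze_account)) is O(unfreeze_account → ~rotate_keys), and O(unfreeze_account) is already established, so O(~rotate_keys).
Premise 1 is O(~quarantine_host → rotate_keys); contrapositively O(~rotate_keys → quarantine_host). Since O(~rotate_keys) holds, K gives O(quarantine_host).
Applying K to premise 7 (O(quarantine_host → ~report_consent)) and O(quarantine_host) yields O(~report_consent).
So O(~report_consent) holds, i.e. report_consent is forbidden. None of the other listed options is forbidden under the premises.

report_consent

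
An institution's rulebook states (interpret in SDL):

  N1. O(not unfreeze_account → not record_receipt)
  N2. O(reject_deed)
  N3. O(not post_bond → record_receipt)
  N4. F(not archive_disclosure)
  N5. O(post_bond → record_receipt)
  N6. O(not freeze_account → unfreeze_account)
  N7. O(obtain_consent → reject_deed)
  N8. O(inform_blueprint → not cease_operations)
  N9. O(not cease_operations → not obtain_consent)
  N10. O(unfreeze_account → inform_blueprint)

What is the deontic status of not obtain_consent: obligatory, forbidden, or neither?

Obligatory

Premises 3 and 5 are O(not post_bond → record_receipt) and O(post_bond → record_receipt); every ideal world satisfies not post_bond or post_bond, so in either case record_receipt holds — hence O(record_receipt).
Premise 1 is O(not unfreeze_account → not record_receipt); contrapositively O(record_receipt → unfreeze_account). Since O(record_receipt) holds, K gives O(unfreeze_account).
From O(unfreeze_account) and premise 10, O(unfreeze_account → inform_blueprint), we obtain O(inform_blueprint).
Applying K to premise 8 (O(inform_blueprint → not cease_operations)) and O(inform_blueprint) yields O(not cease_operations).
With premise 9, O(not cease_operations → not obtain_consent), the K-axiom yields O(not obtain_consent).
Premises 2, 4, 6, 7 do not contribute to this derivation.
Hence not obtain_consent is obligatory.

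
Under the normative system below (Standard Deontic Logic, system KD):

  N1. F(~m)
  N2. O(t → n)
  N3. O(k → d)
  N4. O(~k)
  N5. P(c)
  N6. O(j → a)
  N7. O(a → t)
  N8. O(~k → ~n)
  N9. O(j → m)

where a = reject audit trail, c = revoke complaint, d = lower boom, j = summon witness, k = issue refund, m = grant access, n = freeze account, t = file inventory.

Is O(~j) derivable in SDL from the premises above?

Yes

Premise 4 states O(~k) outright.
With premise 8, O(~k → ~n), the K-axiom yields O(~n).
The contrapositive of premise 2 (O(t → n)) is O(~n → ~t), and O(~n) is already established, so O(~t).
The contrapositive of premise 7 (O(a → t)) is O(~t → ~a), and O(~t) is already established, so O(~a).
Premise 6, O(j → a), contraposes to O(~a → ~j); with O(~a) we get O(~j).
Premises 1, 3, 5, 9 do not contribute to this derivation.
So O(~j) follows.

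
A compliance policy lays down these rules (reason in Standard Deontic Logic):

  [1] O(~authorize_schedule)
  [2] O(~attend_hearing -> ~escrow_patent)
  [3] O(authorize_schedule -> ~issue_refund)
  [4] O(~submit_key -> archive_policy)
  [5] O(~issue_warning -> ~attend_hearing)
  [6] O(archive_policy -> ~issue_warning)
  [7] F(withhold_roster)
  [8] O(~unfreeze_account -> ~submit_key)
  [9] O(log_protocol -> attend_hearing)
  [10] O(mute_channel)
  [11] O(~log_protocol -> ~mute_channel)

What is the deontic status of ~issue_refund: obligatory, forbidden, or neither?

Premise 3 is O(authorize_schedule -> ~issue_refund), but O(authorize_schedule) is not derivable from the premises, so it does not yield O(~issue_refund).
No premise or chain of K-axiom applications forces O(~issue_refund), and none forces O(issue_refund). So ~issue_refund is neither obligatory nor forbidden under these norms.

Neither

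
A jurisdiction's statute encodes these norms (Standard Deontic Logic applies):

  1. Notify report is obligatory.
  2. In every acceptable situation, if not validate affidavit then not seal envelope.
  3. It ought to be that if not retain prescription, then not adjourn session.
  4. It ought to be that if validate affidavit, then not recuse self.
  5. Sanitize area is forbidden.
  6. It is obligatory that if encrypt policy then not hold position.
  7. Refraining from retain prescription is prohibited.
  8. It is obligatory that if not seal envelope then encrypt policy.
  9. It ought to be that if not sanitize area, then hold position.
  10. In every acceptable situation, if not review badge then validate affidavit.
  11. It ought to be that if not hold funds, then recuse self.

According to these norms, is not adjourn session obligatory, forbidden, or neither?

Premise 3 is O(¬retain_prescription → ¬adjourn_session), but O(¬retain_prescription) is not derivable from the premises, so it does not yield O(¬adjourn_session).
No premise or chain of K-axiom applications forces O(¬adjourn_session), and none forces O(adjourn_session). So ¬adjourn_session is neither obligatory nor forbidden under these norms.

Neither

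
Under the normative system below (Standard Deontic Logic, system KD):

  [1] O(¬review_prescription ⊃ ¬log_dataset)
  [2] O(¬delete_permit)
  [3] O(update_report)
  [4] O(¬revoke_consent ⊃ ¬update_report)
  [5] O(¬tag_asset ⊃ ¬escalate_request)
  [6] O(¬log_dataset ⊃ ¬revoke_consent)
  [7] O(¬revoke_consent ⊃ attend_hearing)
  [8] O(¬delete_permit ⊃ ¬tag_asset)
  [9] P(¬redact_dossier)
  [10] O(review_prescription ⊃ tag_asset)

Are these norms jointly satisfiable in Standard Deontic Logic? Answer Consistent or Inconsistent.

Inconsistent

From premise 3 we have O(update_report).
Premise 4 is O(¬revoke_consent ⊃ ¬update_report); contrapositively O(update_report ⊃ revoke_consent). Since O(update_report) holds, K gives O(revoke_consent).
The contrapositive of premise 6 (O(¬log_dataset ⊃ ¬revoke_consent)) is O(revoke_consent ⊃ log_dataset), and O(revoke_consent) is already established, so O(log_dataset).
Premise 1 is O(¬review_prescription ⊃ ¬log_dataset); contrapositively O(log_dataset ⊃ review_prescription). Since O(log_dataset) holds, K gives O(review_prescription).
From O(review_prescription) and premise 10, O(review_prescription ⊃ tag_asset), we obtain O(tag_asset).
Premise 8 is O(¬delete_permit ⊃ ¬tag_asset); contrapositively O(tag_asset ⊃ delete_permit). Since O(tag_asset) holds, K gives O(delete_permit).
Yet premise 2 states O(¬delete_permit).
We now have both O(delete_permit) and O(¬delete_permit) — delete_permit is simultaneously obligatory and forbidden, violating the D-axiom.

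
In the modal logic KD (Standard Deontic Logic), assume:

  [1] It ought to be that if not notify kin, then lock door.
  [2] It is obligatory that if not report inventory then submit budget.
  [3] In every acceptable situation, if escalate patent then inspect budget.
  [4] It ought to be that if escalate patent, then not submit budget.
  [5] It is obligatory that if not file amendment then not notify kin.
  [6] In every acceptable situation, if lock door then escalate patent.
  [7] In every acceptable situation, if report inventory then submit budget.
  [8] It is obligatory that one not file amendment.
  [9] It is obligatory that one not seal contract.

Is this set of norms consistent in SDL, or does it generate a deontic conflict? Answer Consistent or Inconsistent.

By case analysis on report_inventory: premise 7 gives O(report_inventory → submit_budget) and premise 2 gives O(¬report_inventory → submit_budget), so O(submit_budget) either way.
The contrapositive of premise 4 (O(escalate_patent → ¬submit_budget)) is O(submit_budget → ¬escalate_patent), and O(submit_budget) is already established, so O(¬escalate_patent).
Premise 6 is O(lock_door → escalate_patent); contrapositively O(¬escalate_patent → ¬lock_door). Since O(¬escalate_patent) holds, K gives O(¬lock_door).
Premise 1 is O(¬notify_kin → lock_door); contrapositively O(¬lock_door → notify_kin). Since O(¬lock_door) holds, K gives O(notify_kin).
Premise 5, O(¬file_amendment → ¬notify_kin), contraposes to O(notify_kin → file_amendment); with O(notify_kin) we get O(file_amendment).
Yet premise 8 states O(¬file_amendment).
We now have both O(file_amendment) and O(¬file_amendment) — file_amendment is simultaneously obligatory and forbidden, violating the D-axiom.

Inconsistent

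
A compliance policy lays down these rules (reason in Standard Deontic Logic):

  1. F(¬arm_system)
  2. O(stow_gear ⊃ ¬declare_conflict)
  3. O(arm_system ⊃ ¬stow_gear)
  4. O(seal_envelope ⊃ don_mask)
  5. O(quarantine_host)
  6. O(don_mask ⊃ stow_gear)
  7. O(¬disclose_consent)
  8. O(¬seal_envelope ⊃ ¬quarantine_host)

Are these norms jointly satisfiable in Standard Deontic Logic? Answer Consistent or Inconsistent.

Inconsistent

Premise 1 is F(¬arm_system), i.e. O(arm_system).
With premise 3, O(arm_system ⊃ ¬stow_gear), the K-axiom yields O(¬stow_gear).
Premise 6, O(don_mask ⊃ stow_gear), contraposes to O(¬stow_gear ⊃ ¬don_mask); with O(¬stow_gear) we get O(¬don_mask).
Premise 4, O(seal_envelope ⊃ don_mask), contraposes to O(¬don_mask ⊃ ¬seal_envelope); with O(¬don_mask) we get O(¬seal_envelope).
Applying K to premise 8 (O(¬seal_envelope ⊃ ¬quarantine_host)) and O(¬seal_envelope) yields O(¬quarantine_host).
But premise 5 directly asserts O(quarantine_host).
We now have both O(¬quarantine_host) and O(quarantine_host) — quarantine_host is simultaneously obligatory and forbidden, violating the D-axiom.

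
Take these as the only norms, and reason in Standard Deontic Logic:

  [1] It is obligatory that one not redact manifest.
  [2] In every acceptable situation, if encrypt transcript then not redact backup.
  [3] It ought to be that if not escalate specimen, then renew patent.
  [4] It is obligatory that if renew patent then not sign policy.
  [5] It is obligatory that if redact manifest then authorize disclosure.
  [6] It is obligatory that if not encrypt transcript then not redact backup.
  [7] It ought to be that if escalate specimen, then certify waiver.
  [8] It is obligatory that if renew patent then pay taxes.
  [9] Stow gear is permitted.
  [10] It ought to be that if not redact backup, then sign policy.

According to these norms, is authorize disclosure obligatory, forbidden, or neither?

Neither

Premise 5 is O(redact_manifest → authorize_disclosure), but O(redact_manifest) is not derivable from the premises, so it does not yield O(authorize_disclosure).
No premise or chain of K-axiom applications forces O(authorize_disclosure), and none forces O(¬authorize_disclosure). So authorize_disclosure is neither obligatory nor forbidden under these norms.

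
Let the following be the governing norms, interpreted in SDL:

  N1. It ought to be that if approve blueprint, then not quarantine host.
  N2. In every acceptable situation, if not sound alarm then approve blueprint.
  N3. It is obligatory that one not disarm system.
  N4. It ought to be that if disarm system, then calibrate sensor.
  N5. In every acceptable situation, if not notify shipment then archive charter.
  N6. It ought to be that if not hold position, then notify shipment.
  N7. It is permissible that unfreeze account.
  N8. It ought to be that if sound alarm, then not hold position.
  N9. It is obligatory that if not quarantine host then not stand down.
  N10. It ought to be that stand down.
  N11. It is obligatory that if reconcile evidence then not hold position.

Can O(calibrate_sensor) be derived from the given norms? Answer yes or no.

No

Premise 4 is O(disarm_system → calibrate_sensor), but O(disarm_system) is not derivable from the premises, so it does not yield O(calibrate_sensor).
No other premise forces O(calibrate_sensor). An ideal world satisfying every premise can still have calibrate_sensor false, so O(calibrate_sensor) is not derivable.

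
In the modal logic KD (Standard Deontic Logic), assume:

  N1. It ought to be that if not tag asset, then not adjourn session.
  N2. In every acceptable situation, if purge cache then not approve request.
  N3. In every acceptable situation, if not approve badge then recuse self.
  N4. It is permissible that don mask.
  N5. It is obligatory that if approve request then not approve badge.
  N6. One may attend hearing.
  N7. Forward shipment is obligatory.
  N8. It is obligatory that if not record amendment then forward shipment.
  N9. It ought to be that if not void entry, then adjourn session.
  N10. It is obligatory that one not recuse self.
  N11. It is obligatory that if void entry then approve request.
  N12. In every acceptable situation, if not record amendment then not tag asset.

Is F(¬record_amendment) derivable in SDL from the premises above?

Premise 10 states O(¬recuse_self) outright.
The contrapositive of premise 3 (O(¬approve_badge → recuse_self)) is O(¬recuse_self → approve_badge), and O(¬recuse_self) is already established, so O(approve_badge).
Premise 5, O(approve_request → ¬approve_badge), contraposes to O(approve_badge → ¬approve_request); with O(approve_badge) we get O(¬approve_request).
The contrapositive of premise 11 (O(void_entry → approve_request)) is O(¬approve_request → ¬void_entry), and O(¬approve_request) is already established, so O(¬void_entry).
Applying K to premise 9 (O(¬void_entry → adjourn_session)) and O(¬void_entry) yields O(adjourn_session).
Premise 1 is O(¬tag_asset → ¬adjourn_session); contrapositively O(adjourn_session → tag_asset). Since O(adjourn_session) holds, K gives O(tag_asset).
The contrapositive of premise 12 (O(¬record_amendment → ¬tag_asset)) is O(tag_asset → record_amendment), and O(tag_asset) is already established, so O(record_amendment).
Premises 2, 4, 6, 7, 8 do not contribute to this derivation.
So O(record_amendment) holds, i.e. F(¬record_amendment). The claim follows.

Yes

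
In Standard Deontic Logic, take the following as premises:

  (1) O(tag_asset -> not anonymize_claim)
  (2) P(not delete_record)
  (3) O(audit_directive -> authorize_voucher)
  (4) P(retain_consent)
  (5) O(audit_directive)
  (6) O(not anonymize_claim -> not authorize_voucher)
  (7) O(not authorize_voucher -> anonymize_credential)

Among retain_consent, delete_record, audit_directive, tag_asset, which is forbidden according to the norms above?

tag_asset

Premise 5 gives O(audit_directive).
From O(audit_directive) and premise 3, O(audit_directive -> authorize_voucher), we obtain O(authorize_voucher).
Premise 6 is O(not anonymize_claim -> not authorize_voucher); contrapositively O(authorize_voucher -> anonymize_claim). Since O(authorize_voucher) holds, K gives O(anonymize_claim).
Premise 1 is O(tag_asset -> not anonymize_claim); contrapositively O(anonymize_claim -> not tag_asset). Since O(anonymize_claim) holds, K gives O(not tag_asset).
So O(not tag_asset) holds, i.e. tag_asset is forbidden. None of the other listed options is forbidden under the premises.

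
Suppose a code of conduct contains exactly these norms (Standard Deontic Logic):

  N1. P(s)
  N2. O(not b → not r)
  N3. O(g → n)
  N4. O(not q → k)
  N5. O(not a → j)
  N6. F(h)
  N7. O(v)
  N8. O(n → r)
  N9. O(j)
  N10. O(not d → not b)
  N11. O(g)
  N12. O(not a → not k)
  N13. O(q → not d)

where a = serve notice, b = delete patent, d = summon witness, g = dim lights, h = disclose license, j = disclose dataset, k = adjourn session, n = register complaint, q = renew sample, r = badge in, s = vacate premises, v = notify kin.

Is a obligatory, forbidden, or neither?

Obligatory

Premise 11 gives O(g).
From O(g) and premise 3, O(g → n), we obtain O(n).
With premise 8, O(n → r), the K-axiom yields O(r).
Premise 2 is O(not b → not r); contrapositively O(r → b). Since O(r) holds, K gives O(b).
Premise 10, O(not d → not b), contraposes to O(b → d); with O(b) we get O(d).
Premise 13 is O(q → not d); contrapositively O(d → not q). Since O(d) holds, K gives O(not q).
Applying K to premise 4 (O(not q → k)) and O(not q) yields O(k).
Premise 12, O(not a → not k), contraposes to O(k → a); with O(k) we get O(a).
Premises 1, 5, 6, 7, 9 do not contribute to this derivation.
Hence a is obligatory.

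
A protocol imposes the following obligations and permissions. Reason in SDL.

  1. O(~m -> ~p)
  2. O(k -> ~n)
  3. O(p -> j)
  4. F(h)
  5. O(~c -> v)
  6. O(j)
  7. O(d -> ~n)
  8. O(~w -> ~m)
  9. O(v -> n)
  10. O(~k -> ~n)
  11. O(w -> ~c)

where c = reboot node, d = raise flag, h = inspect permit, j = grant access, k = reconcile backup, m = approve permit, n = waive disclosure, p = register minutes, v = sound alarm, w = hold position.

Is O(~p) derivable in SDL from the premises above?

Yes

By case analysis on ~k: premise 10 gives O(~k -> ~n) and premise 2 gives O(k -> ~n), so O(~n) either way.
Premise 9, O(v -> n), contraposes to O(~n -> ~v); with O(~n) we get O(~v).
Premise 5 is O(~c -> v); contrapositively O(~v -> c). Since O(~v) holds, K gives O(c).
The contrapositive of premise 11 (O(w -> ~c)) is O(c -> ~w), and O(c) is already established, so O(~w).
With premise 8, O(~w -> ~m), the K-axiom yields O(~m).
Premise 1 is O(~m -> ~p); since O(~m), deontic closure gives O(~p).
Premises 3, 4, 6, 7 do not contribute to this derivation.
So O(~p) follows.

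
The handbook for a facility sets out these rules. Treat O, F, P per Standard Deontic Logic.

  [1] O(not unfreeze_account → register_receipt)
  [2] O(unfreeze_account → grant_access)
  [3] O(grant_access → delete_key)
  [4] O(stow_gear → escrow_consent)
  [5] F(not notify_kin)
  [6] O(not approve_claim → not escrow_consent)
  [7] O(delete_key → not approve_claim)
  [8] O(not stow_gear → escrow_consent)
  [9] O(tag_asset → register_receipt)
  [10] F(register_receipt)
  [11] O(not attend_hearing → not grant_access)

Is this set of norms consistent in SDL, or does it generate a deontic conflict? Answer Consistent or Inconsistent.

Inconsistent

Premises 4 and 8 are O(stow_gear → escrow_consent) and O(not stow_gear → escrow_consent); every ideal world satisfies stow_gear or not stow_gear, so in either case escrow_consent holds — hence O(escrow_consent).
The contrapositive of premise 6 (O(not approve_claim → not escrow_consent)) is O(escrow_consent → approve_claim), and O(escrow_consent) is already established, so O(approve_claim).
The contrapositive of premise 7 (O(delete_key → not approve_claim)) is O(approve_claim → not delete_key), and O(approve_claim) is already established, so O(not delete_key).
The contrapositive of premise 3 (O(grant_access → delete_key)) is O(not delete_key → not grant_access), and O(not delete_key) is already established, so O(not grant_access).
Premise 2 is O(unfreeze_account → grant_access); contrapositively O(not grant_access → not unfreeze_account). Since O(not grant_access) holds, K gives O(not unfreeze_account).
From O(not unfreeze_account) and premise 1, O(not unfreeze_account → register_receipt), we obtain O(register_receipt).
However, F(register_receipt) at premise 10 amounts to O(not register_receipt).
We now have both O(register_receipt) and O(not register_receipt) — register_receipt is simultaneously obligatory and forbidden, violating the D-axiom.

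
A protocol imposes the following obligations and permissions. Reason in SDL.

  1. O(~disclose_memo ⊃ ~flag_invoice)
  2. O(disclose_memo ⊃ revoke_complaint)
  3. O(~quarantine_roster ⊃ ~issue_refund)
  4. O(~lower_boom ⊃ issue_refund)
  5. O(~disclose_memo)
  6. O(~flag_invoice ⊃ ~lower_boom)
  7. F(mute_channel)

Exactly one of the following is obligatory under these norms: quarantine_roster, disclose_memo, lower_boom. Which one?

quarantine_roster

Premise 5 gives O(~disclose_memo).
Applying K to premise 1 (O(~disclose_memo ⊃ ~flag_invoice)) and O(~disclose_memo) yields O(~flag_invoice).
From O(~flag_invoice) and premise 6, O(~flag_invoice ⊃ ~lower_boom), we obtain O(~lower_boom).
From O(~lower_boom) and premise 4, O(~lower_boom ⊃ issue_refund), we obtain O(issue_refund).
The contrapositive of premise 3 (O(~quarantine_roster ⊃ ~issue_refund)) is O(issue_refund ⊃ quarantine_roster), and O(issue_refund) is already established, so O(quarantine_roster).
So O(quarantine_roster) holds — quarantine_roster is obligatory. None of the other listed options is made obligatory by any chain of premises.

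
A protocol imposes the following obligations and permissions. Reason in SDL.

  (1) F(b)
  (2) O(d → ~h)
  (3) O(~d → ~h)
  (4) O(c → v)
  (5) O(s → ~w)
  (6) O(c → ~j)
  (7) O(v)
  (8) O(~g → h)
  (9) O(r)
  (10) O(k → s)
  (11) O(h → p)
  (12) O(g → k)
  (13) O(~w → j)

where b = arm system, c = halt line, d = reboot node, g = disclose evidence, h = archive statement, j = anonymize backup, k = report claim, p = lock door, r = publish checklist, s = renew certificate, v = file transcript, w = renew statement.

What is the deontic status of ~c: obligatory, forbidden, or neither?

Obligatory

By case analysis on d: premise 2 gives O(d → ~h) and premise 3 gives O(~d → ~h), so O(~h) either way.
Premise 8 is O(~g → h); contrapositively O(~h → g). Since O(~h) holds, K gives O(g).
From O(g) and premise 12, O(g → k), we obtain O(k).
With premise 10, O(k → s), the K-axiom yields O(s).
Applying K to premise 5 (O(s → ~w)) and O(s) yields O(~w).
Applying K to premise 13 (O(~w → j)) and O(~w) yields O(j).
Premise 6, O(c → ~j), contraposes to O(j → ~c); with O(j) we get O(~c).
Premises 1, 4, 7, 9, 11 do not contribute to this derivation.
Hence ~c is obligatory.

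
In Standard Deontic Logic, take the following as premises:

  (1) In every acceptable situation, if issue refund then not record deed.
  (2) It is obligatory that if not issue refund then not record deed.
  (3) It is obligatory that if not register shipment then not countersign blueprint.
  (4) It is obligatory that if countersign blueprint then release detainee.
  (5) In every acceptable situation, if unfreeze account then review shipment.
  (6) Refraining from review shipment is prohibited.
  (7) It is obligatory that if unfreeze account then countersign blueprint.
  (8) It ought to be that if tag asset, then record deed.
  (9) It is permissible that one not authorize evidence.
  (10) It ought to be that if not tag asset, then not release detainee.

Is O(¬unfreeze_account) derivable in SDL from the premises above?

Premises 1 and 2 cover both cases: O(issue_refund → ¬record_deed) and O(¬issue_refund → ¬record_deed). Since issue_refund ∨ ¬issue_refund is a tautology, O(¬record_deed) follows.
Premise 8, O(tag_asset → record_deed), contraposes to O(¬record_deed → ¬tag_asset); with O(¬record_deed) we get O(¬tag_asset).
Premise 10 is O(¬tag_asset → ¬release_detainee); since O(¬tag_asset), deontic closure gives O(¬release_detainee).
The contrapositive of premise 4 (O(countersign_blueprint → release_detainee)) is O(¬release_detainee → ¬countersign_blueprint), and O(¬release_detainee) is already established, so O(¬countersign_blueprint).
Premise 7 is O(unfreeze_account → countersign_blueprint); contrapositively O(¬countersign_blueprint → ¬unfreeze_account). Since O(¬countersign_blueprint) holds, K gives O(¬unfreeze_account).
Premises 3, 5, 6, 9 do not contribute to this derivation.
So O(¬unfreeze_account) follows.

Yes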